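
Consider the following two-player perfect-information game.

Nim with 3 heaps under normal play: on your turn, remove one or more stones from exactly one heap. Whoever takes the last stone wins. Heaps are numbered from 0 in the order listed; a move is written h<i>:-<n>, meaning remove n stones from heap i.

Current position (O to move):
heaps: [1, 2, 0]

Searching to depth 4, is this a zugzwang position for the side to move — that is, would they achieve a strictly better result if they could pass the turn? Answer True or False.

zugzwang((1,2,0), O) = False

[(1,2,0)] O move#1: h0:-1:-1/(0,2,0), h1:-1:+1/(1,1,0)*, h1:-2:-1/(1,0,0)
[(1,1,0)] X move#2: h0:-1:-1/(0,1,0)*, h1:-1:-1/(1,0,0)
[(0,1,0)] O move#3: h1:-1:+1/(0,0,0)*
[(0,0,0)] end (terminal -1, X#4); searched (1,2,0) to 4
if O skipped the turn, X would face:
~ [(1,2,0)] X move#1: h0:-1:-1/(0,2,0), h1:-1:+1/(1,1,0)*, h1:-2:-1/(1,0,0)
~ [(1,1,0)] O move#2: h0:-1:-1/(0,1,0)*, h1:-1:-1/(1,0,0)
~ [(0,1,0)] X move#3: h1:-1:+1/(0,0,0)*
~ [(0,0,0)] end (terminal -1, O#4); searched (1,2,0) to 4
compare (O): move=+1 vs pass=-1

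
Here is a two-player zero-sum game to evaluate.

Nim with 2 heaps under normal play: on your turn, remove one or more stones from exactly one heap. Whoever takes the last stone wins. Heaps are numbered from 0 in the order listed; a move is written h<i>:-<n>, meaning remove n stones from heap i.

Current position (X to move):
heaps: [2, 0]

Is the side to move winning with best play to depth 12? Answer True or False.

X winning at [(2,0)]: True

p1 X@[(2,0)]: h0:-1[(1,0)]-1 h0:-2[(0,0)]+1*
p2 O@[(0,0)] terminal -1; root [(2,0)] d12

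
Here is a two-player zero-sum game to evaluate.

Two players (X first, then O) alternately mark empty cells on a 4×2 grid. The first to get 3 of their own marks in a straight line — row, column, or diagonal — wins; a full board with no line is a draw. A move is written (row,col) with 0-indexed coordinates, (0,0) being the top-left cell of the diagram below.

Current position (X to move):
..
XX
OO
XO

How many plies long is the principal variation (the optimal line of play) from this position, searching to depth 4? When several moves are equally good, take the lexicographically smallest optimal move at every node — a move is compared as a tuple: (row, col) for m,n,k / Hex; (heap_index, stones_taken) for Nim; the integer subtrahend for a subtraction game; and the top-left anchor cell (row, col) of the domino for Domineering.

p1 X@[../XX/OO/XO]: (0,0)[X./XX/OO/XO]+0* (0,1)[.X/XX/OO/XO]+0
p2 O@[X./XX/OO/XO]: (0,1)[XO/XX/OO/XO]+0*
p3 X@[XO/XX/OO/XO] terminal +0; root [../XX/OO/XO] d4

PV length from [../XX/OO/XO]: 2 plies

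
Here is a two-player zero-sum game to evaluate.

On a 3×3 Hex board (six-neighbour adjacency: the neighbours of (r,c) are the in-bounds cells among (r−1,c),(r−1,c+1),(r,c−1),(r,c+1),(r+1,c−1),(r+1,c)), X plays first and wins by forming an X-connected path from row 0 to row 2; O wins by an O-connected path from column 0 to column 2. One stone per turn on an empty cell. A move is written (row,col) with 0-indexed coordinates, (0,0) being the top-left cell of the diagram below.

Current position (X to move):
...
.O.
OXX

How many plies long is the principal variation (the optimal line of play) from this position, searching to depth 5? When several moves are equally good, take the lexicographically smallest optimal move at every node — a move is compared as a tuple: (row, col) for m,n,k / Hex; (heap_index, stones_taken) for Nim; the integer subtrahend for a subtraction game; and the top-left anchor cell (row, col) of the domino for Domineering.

PV length from [.../.O./OXX]: 4 plies

ply 1, X at .../.O./OXX | (0,0)=-1→X../.O./OXX*; (0,1)=-1→.X./.O./OXX; (0,2)=-1→..X/.O./OXX; (1,0)=-1→.../XO./OXX; (1,2)=-1→.../.OX/OXX
ply 2, O at X../.O./OXX | (0,1)=+1→XO./.O./OXX*; (0,2)=+1→X.O/.O./OXX; (1,0)=+1→X../OO./OXX; (1,2)=+1→X../.OO/OXX
ply 3, X at XO./.O./OXX | (0,2)=-1→XOX/.O./OXX*; (1,0)=-1→XO./XO./OXX; (1,2)=-1→XO./.OX/OXX
ply 4, O at XOX/.O./OXX | (1,0)=-1→XOX/OO./OXX; (1,2)=+1→XOX/.OO/OXX*
ply 5: XOX/.OO/OXX is terminal -1 (X); from .../.O./OXX depth 5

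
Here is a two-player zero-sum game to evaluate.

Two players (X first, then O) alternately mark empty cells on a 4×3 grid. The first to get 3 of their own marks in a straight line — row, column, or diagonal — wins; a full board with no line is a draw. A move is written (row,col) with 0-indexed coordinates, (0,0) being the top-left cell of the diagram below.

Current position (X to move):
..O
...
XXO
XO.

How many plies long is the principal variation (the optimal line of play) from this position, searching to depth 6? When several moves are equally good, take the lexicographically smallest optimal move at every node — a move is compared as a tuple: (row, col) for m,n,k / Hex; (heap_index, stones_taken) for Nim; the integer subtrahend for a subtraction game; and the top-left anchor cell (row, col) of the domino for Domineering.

ply 1, X at ..O/.../XXO/XO. | (0,0)=-1→X.O/.../XXO/XO.; (0,1)=-1→.XO/.../XXO/XO.; (1,0)=+1→..O/X../XXO/XO.*; (1,1)=-1→..O/.X./XXO/XO.; (1,2)=+1→..O/..X/XXO/XO.; (3,2)=-1→..O/.../XXO/XOX
ply 2: ..O/X../XXO/XO. is terminal -1 (O); from ..O/.../XXO/XO. depth 6

PV length from [..O/.../XXO/XO.]: 1 ply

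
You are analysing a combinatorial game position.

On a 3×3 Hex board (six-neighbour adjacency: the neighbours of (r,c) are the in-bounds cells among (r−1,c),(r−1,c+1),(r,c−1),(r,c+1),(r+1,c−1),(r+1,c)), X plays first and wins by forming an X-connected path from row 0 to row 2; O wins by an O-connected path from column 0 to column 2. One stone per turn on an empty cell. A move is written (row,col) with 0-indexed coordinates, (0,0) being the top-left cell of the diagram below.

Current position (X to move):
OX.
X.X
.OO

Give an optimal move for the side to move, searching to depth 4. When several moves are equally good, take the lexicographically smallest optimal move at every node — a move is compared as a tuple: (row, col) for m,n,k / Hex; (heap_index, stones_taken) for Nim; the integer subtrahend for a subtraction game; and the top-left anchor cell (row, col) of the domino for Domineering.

X's best at [OX./X.X/.OO]: (2,0)

[OX./X.X/.OO] X move#1: (0,2):-1/OXX/X.X/.OO, (1,1):-1/OX./XXX/.OO, (2,0):+1/OX./X.X/XOO*
[OX./X.X/XOO] end (terminal -1, O#2); searched OX./X.X/.OO to 4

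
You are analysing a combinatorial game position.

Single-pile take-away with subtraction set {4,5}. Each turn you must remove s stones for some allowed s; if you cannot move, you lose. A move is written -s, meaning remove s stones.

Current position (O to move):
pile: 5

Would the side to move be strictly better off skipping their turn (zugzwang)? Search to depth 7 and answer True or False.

p1 O@[5]: -4[1]+1* -5[0]+1
p2 X@[1] terminal -1; root [5] d7
pass branch (X moves first from the same position):
  | p1 X@[5]: -4[1]+1* -5[0]+1
  | p2 O@[1] terminal -1; root [5] d7
O moving scores +1; O passing scores -1

zugzwang(5, O) = False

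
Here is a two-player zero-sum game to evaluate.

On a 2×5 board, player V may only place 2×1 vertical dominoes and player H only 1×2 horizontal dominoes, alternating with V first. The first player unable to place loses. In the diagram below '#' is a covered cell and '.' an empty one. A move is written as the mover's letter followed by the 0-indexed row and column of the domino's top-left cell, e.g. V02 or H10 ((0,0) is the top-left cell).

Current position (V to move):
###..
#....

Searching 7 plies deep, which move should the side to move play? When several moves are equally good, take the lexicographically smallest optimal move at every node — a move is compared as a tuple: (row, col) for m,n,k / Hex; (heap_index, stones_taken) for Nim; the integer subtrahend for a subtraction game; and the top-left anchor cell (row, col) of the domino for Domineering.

[###../#....] V move#1: V03:+1/####./#..#.*, V04:-1/###.#/#...#
[####./#..#.] H move#2: H11:-1/####./####.*
[####./####.] V move#3: V04:+1/#####/#####*
[#####/#####] end (terminal -1, H#4); searched ###../#.... to 7

V's best at [###../#....]: V03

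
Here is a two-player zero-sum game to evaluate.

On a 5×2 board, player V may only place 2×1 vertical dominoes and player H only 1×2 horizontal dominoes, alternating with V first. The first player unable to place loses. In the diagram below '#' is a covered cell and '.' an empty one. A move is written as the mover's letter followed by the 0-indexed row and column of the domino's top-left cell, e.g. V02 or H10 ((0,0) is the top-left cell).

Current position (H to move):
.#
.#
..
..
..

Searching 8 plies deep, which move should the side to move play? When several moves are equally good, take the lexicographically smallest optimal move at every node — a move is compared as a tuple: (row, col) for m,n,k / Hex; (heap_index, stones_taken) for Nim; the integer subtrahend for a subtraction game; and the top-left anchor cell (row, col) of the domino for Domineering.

p1 H@[.#/.#/../../..]: H20[.#/.#/##/../..]-1 H30[.#/.#/../##/..]+1* H40[.#/.#/../../##]-1
p2 V@[.#/.#/../##/..]: V00[##/##/../##/..]-1* V10[.#/##/#./##/..]-1
p3 H@[##/##/../##/..]: H20[##/##/##/##/..]+1* H40[##/##/../##/##]+1
p4 V@[##/##/##/##/..] terminal -1; root [.#/.#/../../..] d8

H's best at [.#/.#/../../..]: H30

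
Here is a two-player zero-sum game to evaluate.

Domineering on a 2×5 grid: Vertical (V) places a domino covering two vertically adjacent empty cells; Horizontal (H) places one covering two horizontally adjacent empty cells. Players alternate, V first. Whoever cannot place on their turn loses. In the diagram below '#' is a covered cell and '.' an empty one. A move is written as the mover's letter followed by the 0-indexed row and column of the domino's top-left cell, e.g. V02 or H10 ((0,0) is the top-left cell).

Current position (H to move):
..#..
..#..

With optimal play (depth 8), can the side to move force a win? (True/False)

ply 1, H at ..#../..#.. | H00=-1→###../..#..*; H03=-1→..###/..#..; H10=-1→..#../###..; H13=-1→..#../..###
ply 2, V at ###../..#.. | V03=+1→####./..##.*; V04=+1→###.#/..#.#
ply 3, H at ####./..##. | H10=-1→####./####.*
ply 4, V at ####./####. | V04=+1→#####/#####*
ply 5: #####/##### is terminal -1 (H); from ..#../..#.. depth 8

H winning at [..#../..#..]: False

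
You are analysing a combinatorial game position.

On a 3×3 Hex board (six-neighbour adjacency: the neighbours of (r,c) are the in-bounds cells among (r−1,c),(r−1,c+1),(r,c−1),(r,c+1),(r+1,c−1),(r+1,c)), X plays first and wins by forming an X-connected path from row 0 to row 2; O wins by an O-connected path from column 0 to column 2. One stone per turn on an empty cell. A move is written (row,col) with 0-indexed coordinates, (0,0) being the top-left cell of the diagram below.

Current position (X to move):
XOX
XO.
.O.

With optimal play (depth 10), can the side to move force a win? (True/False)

ply 1, X at XOX/XO./.O. | (1,2)=+1→XOX/XOX/.O.*; (2,0)=+1→XOX/XO./XO.; (2,2)=+1→XOX/XO./.OX
ply 2, O at XOX/XOX/.O. | (2,0)=-1→XOX/XOX/OO.*; (2,2)=-1→XOX/XOX/.OO
ply 3, X at XOX/XOX/OO. | (2,2)=+1→XOX/XOX/OOX*
ply 4: XOX/XOX/OOX is terminal -1 (O); from XOX/XO./.O. depth 10

X winning at [XOX/XO./.O.]: True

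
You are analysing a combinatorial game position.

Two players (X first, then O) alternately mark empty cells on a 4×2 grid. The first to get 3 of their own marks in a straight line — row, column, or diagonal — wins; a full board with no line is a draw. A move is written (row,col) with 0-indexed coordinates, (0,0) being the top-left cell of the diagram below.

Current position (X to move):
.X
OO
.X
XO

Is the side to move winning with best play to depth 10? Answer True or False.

[.X/OO/.X/XO] X move#1: (0,0):+0/XX/OO/.X/XO*, (2,0):+0/.X/OO/XX/XO
[XX/OO/.X/XO] O move#2: (2,0):+0/XX/OO/OX/XO*
[XX/OO/OX/XO] end (terminal +0, X#3); searched .X/OO/.X/XO to 10

X winning at [.X/OO/.X/XO]: False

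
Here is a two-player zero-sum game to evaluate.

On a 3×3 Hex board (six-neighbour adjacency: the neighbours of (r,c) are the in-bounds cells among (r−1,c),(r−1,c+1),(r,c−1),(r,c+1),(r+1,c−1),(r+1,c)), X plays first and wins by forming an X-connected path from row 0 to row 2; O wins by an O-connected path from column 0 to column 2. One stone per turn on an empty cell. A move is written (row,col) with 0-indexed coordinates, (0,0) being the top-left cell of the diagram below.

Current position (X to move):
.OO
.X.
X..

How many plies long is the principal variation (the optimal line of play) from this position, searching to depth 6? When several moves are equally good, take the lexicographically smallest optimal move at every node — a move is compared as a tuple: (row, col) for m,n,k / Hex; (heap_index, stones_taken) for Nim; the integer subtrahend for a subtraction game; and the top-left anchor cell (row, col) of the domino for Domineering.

PV length from [.OO/.X./X..]: 2 plies

ply 1, X at .OO/.X./X.. | (0,0)=-1→XOO/.X./X..*; (1,0)=-1→.OO/XX./X..; (1,2)=-1→.OO/.XX/X..; (2,1)=-1→.OO/.X./XX.; (2,2)=-1→.OO/.X./X.X
ply 2, O at XOO/.X./X.. | (1,0)=+1→XOO/OX./X..*; (1,2)=-1→XOO/.XO/X..; (2,1)=-1→XOO/.X./XO.; (2,2)=-1→XOO/.X./X.O
ply 3: XOO/OX./X.. is terminal -1 (X); from .OO/.X./X.. depth 6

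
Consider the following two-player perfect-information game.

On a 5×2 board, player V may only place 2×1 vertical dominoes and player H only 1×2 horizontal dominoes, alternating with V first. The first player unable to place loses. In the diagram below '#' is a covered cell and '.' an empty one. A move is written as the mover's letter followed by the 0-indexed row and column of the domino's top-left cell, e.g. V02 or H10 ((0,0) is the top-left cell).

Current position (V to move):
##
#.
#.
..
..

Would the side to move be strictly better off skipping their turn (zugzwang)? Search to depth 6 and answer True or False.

p1 V@[##/#./#./../..]: V11[##/##/##/../..]-1 V21[##/#./##/.#/..]-1 V30[##/#./#./#./#.]+1* V31[##/#./#./.#/.#]+1
p2 H@[##/#./#./#./#.] terminal -1; root [##/#./#./../..] d6
pass branch (H moves first from the same position):
  | p1 H@[##/#./#./../..]: H30[##/#./#./##/..]+1* H40[##/#./#./../##]-1
  | p2 V@[##/#./#./##/..]: V11[##/##/##/##/..]-1*
  | p3 H@[##/##/##/##/..]: H40[##/##/##/##/##]+1*
  | p4 V@[##/##/##/##/##] terminal -1; root [##/#./#./../..] d6
V moving scores +1; V passing scores -1

zugzwang(##/#./#./../.., V) = False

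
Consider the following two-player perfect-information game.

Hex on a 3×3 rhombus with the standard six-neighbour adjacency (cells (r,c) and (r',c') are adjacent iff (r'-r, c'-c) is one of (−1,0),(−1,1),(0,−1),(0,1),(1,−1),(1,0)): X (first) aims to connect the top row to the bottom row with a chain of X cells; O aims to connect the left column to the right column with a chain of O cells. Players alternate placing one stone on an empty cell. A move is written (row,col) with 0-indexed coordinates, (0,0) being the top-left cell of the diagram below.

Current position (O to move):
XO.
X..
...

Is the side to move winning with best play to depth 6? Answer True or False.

ply 1, O at XO./X../... | (0,2)=-1→XOO/X../...*; (1,1)=-1→XO./XO./...; (1,2)=-1→XO./X.O/...; (2,0)=-1→XO./X../O..; (2,1)=-1→XO./X../.O.; (2,2)=-1→XO./X../..O
ply 2, X at XOO/X../... | (1,1)=+1→XOO/XX./...*; (1,2)=+1→XOO/X.X/...; (2,0)=+1→XOO/X../X..; (2,1)=+1→XOO/X../.X.; (2,2)=+1→XOO/X../..X
ply 3, O at XOO/XX./... | (1,2)=-1→XOO/XXO/...*; (2,0)=-1→XOO/XX./O..; (2,1)=-1→XOO/XX./.O.; (2,2)=-1→XOO/XX./..O
ply 4, X at XOO/XXO/... | (2,0)=+1→XOO/XXO/X..*; (2,1)=+1→XOO/XXO/.X.; (2,2)=+1→XOO/XXO/..X
ply 5: XOO/XXO/X.. is terminal -1 (O); from XO./X../... depth 6

O winning at [XO./X../...]: False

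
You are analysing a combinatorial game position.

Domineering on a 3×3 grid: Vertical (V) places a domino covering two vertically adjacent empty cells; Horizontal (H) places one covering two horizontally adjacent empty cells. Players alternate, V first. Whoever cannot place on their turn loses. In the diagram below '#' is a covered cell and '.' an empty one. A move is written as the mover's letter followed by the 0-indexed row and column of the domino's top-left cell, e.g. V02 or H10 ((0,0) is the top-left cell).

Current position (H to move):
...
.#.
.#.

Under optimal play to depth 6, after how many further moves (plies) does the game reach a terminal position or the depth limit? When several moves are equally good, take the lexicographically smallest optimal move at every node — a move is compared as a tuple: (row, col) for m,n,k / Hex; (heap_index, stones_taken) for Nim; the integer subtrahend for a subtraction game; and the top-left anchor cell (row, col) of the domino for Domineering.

PV length from [.../.#./.#.]: 2 plies

ply 1, H at .../.#./.#. | H00=-1→##./.#./.#.*; H01=-1→.##/.#./.#.
ply 2, V at ##./.#./.#. | V02=+1→###/.##/.#.*; V10=+1→##./##./##.; V12=+1→##./.##/.##
ply 3: ###/.##/.#. is terminal -1 (H); from .../.#./.#. depth 6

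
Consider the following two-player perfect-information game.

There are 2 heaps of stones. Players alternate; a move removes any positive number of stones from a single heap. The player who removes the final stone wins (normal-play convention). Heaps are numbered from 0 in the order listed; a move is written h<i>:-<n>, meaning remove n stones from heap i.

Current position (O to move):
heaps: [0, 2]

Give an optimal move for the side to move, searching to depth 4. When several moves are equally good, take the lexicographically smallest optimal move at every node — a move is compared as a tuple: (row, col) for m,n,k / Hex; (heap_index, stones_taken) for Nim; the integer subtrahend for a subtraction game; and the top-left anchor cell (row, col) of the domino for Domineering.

O's best at [(0,2)]: h1:-2

p1 O@[(0,2)]: h1:-1[(0,1)]-1 h1:-2[(0,0)]+1*
p2 X@[(0,0)] terminal -1; root [(0,2)] d4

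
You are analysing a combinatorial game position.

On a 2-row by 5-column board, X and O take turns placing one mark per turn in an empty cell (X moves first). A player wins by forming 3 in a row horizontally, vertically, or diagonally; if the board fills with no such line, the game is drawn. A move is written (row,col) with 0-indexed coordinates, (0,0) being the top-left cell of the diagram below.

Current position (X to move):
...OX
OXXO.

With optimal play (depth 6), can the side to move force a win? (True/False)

ply 1, X at ...OX/OXXO. | (0,0)=+0→X..OX/OXXO.*; (0,1)=+0→.X.OX/OXXO.; (0,2)=+0→..XOX/OXXO.; (1,4)=+0→...OX/OXXOX
ply 2, O at X..OX/OXXO. | (0,1)=+0→XO.OX/OXXO.*; (0,2)=+0→X.OOX/OXXO.; (1,4)=+0→X..OX/OXXOO
ply 3, X at XO.OX/OXXO. | (0,2)=+0→XOXOX/OXXO.*; (1,4)=-1→XO.OX/OXXOX
ply 4, O at XOXOX/OXXO. | (1,4)=+0→XOXOX/OXXOO*
ply 5: XOXOX/OXXOO is terminal +0 (X); from ...OX/OXXO. depth 6

X winning at [...OX/OXXO.]: False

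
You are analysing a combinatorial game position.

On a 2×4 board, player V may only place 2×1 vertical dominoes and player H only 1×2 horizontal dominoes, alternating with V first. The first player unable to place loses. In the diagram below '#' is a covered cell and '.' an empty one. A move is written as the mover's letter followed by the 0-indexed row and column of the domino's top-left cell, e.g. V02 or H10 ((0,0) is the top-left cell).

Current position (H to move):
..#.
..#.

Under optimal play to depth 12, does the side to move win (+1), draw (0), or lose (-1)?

[..#./..#.] H move#1: H00:+1/###./..#.*, H10:+1/..#./###.
[###./..#.] V move#2: V03:-1/####/..##*
[####/..##] H move#3: H10:+1/####/####*
[####/####] end (terminal -1, V#4); searched ..#./..#. to 12

value(..#./..#., H) = +1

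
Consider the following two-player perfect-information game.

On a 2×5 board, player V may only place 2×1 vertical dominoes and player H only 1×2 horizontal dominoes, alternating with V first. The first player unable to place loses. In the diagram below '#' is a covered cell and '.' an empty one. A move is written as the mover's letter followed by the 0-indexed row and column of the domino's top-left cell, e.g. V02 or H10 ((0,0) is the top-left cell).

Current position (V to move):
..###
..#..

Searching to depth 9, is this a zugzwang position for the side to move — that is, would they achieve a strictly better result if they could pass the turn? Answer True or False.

[..###/..#..] V move#1: V00:+1/#.###/#.#..*, V01:+1/.####/.##..
[#.###/#.#..] H move#2: H13:-1/#.###/#.###*
[#.###/#.###] V move#3: V01:+1/#####/#####*
[#####/#####] end (terminal -1, H#4); searched ..###/..#.. to 9
pass branch (H moves first from the same position):
  | [..###/..#..] H move#1: H00:+1/#####/..#..*, H10:+1/..###/###.., H13:-1/..###/..###
  | [#####/..#..] end (terminal -1, V#2); searched ..###/..#.. to 9
V moving scores +1; V passing scores -1

zugzwang(..###/..#.., V) = False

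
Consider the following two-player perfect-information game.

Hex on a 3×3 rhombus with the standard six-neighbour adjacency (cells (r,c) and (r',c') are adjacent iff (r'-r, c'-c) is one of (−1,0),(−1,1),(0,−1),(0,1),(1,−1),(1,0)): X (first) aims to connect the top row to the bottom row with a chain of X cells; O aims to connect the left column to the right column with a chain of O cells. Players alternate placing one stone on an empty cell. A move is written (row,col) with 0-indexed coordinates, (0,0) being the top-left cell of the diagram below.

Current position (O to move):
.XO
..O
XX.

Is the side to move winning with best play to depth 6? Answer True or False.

O winning at [.XO/..O/XX.]: False

p1 O@[.XO/..O/XX.]: (0,0)[OXO/..O/XX.]-1* (1,0)[.XO/O.O/XX.]-1 (1,1)[.XO/.OO/XX.]-1 (2,2)[.XO/..O/XXO]-1
p2 X@[OXO/..O/XX.]: (1,0)[OXO/X.O/XX.]+1* (1,1)[OXO/.XO/XX.]+1 (2,2)[OXO/..O/XXX]+1
p3 O@[OXO/X.O/XX.] terminal -1; root [.XO/..O/XX.] d6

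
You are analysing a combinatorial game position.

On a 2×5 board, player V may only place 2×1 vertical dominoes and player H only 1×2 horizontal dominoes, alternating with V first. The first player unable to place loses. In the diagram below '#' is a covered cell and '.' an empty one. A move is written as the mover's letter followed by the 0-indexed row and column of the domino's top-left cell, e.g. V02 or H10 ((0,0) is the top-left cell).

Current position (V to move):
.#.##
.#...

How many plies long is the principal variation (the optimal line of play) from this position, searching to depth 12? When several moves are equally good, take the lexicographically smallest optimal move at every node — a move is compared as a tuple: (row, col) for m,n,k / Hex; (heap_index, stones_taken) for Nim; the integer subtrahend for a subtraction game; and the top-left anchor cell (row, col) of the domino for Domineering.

[.#.##/.#...] V move#1: V00:-1/##.##/##..., V02:+1/.####/.##..*
[.####/.##..] H move#2: H13:-1/.####/.####*
[.####/.####] V move#3: V00:+1/#####/#####*
[#####/#####] end (terminal -1, H#4); searched .#.##/.#... to 12

PV length from [.#.##/.#...]: 3 plies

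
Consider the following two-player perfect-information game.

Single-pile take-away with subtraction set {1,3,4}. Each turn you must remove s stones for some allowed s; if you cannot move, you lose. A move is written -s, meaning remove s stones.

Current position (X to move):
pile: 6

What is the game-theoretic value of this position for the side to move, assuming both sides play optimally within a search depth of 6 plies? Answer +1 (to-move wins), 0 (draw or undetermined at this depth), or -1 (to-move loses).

[6] X move#1: -1:-1/5, -3:-1/3, -4:+1/2*
[2] O move#2: -1:-1/1*
[1] X move#3: -1:+1/0*
[0] end (terminal -1, O#4); searched 6 to 6

value(6, X) = +1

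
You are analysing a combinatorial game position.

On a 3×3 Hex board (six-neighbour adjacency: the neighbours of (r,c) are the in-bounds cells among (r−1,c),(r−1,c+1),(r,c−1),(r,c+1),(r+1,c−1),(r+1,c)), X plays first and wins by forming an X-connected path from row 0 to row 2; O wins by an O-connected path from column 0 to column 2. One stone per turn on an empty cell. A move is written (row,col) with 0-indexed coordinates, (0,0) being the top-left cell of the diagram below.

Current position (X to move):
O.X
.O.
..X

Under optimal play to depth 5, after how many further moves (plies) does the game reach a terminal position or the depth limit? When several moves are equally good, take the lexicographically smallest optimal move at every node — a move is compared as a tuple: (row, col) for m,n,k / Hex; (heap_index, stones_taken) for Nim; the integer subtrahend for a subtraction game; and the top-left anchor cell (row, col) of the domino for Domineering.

p1 X@[O.X/.O./..X]: (0,1)[OXX/.O./..X]-1 (1,0)[O.X/XO./..X]-1 (1,2)[O.X/.OX/..X]+1* (2,0)[O.X/.O./X.X]-1 (2,1)[O.X/.O./.XX]-1
p2 O@[O.X/.OX/..X] terminal -1; root [O.X/.O./..X] d5

PV length from [O.X/.O./..X]: 1 ply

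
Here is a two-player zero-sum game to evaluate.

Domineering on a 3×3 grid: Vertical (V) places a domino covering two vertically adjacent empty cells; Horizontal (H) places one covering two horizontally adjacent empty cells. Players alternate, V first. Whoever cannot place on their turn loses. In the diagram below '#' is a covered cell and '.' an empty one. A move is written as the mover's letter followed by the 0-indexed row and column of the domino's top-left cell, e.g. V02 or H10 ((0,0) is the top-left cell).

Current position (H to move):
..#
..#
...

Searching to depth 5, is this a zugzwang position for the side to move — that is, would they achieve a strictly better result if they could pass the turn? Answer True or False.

[..#/..#/...] H move#1: H00:-1/###/..#/..., H10:+1/..#/###/...*, H20:-1/..#/..#/##., H21:-1/..#/..#/.##
[..#/###/...] end (terminal -1, V#2); searched ..#/..#/... to 5
suppose H passes — search the same position with V to move:
pass> [..#/..#/...] V move#1: V00:+1/#.#/#.#/...*, V01:+1/.##/.##/..., V10:+1/..#/#.#/#.., V11:+1/..#/.##/.#.
pass> [#.#/#.#/...] H move#2: H20:-1/#.#/#.#/##.*, H21:-1/#.#/#.#/.##
pass> [#.#/#.#/##.] V move#3: V01:+1/###/###/##.*
pass> [###/###/##.] end (terminal -1, H#4); searched ..#/..#/... to 5
for H: play +1, pass -1

zugzwang(..#/..#/..., H) = False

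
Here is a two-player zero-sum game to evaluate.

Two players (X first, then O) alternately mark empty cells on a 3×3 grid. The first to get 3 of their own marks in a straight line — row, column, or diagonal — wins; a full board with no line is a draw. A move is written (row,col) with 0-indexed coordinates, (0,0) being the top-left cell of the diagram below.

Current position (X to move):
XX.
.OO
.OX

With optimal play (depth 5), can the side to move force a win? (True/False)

ply 1, X at XX./.OO/.OX | (0,2)=+1→XXX/.OO/.OX*; (1,0)=+1→XX./XOO/.OX; (2,0)=-1→XX./.OO/XOX
ply 2: XXX/.OO/.OX is terminal -1 (O); from XX./.OO/.OX depth 5

X winning at [XX./.OO/.OX]: True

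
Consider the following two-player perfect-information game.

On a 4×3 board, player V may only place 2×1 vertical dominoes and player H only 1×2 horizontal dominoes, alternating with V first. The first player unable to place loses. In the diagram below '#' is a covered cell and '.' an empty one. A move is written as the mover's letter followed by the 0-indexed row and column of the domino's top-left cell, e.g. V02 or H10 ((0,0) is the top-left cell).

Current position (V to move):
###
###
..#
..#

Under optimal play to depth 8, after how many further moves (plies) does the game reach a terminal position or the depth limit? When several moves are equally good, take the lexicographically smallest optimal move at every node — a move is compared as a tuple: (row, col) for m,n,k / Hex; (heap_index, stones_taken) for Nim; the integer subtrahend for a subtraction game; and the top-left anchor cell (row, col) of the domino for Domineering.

PV length from [###/###/..#/..#]: 1 ply

[###/###/..#/..#] V move#1: V20:+1/###/###/#.#/#.#*, V21:+1/###/###/.##/.##
[###/###/#.#/#.#] end (terminal -1, H#2); searched ###/###/..#/..# to 8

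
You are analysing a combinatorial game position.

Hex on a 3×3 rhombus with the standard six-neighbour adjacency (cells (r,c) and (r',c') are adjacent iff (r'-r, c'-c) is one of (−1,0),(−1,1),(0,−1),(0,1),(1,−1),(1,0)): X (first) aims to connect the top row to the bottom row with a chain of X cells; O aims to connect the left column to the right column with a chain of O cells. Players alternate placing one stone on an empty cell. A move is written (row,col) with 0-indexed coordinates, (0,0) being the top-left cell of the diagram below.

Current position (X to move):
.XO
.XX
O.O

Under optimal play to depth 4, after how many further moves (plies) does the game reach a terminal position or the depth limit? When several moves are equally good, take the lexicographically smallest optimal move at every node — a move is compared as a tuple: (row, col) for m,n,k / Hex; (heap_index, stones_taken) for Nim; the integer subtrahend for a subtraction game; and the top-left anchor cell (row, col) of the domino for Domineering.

ply 1, X at .XO/.XX/O.O | (0,0)=-1→XXO/.XX/O.O; (1,0)=-1→.XO/XXX/O.O; (2,1)=+1→.XO/.XX/OXO*
ply 2: .XO/.XX/OXO is terminal -1 (O); from .XO/.XX/O.O depth 4

PV length from [.XO/.XX/O.O]: 1 ply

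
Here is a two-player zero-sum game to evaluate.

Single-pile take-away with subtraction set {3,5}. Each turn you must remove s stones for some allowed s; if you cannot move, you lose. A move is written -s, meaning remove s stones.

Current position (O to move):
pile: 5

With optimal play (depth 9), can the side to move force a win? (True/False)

ply 1, O at 5 | -3=+1→2*; -5=+1→0
ply 2: 2 is terminal -1 (X); from 5 depth 9

O winning at [5]: True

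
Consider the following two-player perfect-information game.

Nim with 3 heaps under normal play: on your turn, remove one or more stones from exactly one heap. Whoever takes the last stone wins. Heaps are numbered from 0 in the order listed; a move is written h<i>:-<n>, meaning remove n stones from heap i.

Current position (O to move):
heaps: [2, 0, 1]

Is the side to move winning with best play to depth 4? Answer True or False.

p1 O@[(2,0,1)]: h0:-1[(1,0,1)]+1* h0:-2[(0,0,1)]-1 h2:-1[(2,0,0)]-1
p2 X@[(1,0,1)]: h0:-1[(0,0,1)]-1* h2:-1[(1,0,0)]-1
p3 O@[(0,0,1)]: h2:-1[(0,0,0)]+1*
p4 X@[(0,0,0)] terminal -1; root [(2,0,1)] d4

O winning at [(2,0,1)]: True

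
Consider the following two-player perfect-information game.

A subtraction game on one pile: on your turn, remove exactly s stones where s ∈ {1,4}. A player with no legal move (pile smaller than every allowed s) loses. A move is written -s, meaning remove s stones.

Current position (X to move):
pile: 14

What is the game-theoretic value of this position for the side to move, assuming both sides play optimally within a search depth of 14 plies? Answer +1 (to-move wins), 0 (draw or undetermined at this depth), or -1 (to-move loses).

p1 X@[14]: -1[13]-1 -4[10]+1*
p2 O@[10]: -1[9]-1* -4[6]-1
p3 X@[9]: -1[8]-1 -4[5]+1*
p4 O@[5]: -1[4]-1* -4[1]-1
p5 X@[4]: -1[3]-1 -4[0]+1*
p6 O@[0] terminal -1; root [14] d14

value(14, X) = +1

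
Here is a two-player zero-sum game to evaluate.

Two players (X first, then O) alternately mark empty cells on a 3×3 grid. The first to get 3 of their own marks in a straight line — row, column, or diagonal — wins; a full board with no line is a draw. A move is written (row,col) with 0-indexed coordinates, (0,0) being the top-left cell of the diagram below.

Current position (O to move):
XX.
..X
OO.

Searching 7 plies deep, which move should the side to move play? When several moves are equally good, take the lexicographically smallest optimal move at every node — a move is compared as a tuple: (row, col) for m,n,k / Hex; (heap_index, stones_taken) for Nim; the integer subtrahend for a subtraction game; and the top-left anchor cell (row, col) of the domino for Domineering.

O's best at [XX./..X/OO.]: (0,2)

p1 O@[XX./..X/OO.]: (0,2)[XXO/..X/OO.]+1* (1,0)[XX./O.X/OO.]-1 (1,1)[XX./.OX/OO.]-1 (2,2)[XX./..X/OOO]+1
p2 X@[XXO/..X/OO.]: (1,0)[XXO/X.X/OO.]-1* (1,1)[XXO/.XX/OO.]-1 (2,2)[XXO/..X/OOX]-1
p3 O@[XXO/X.X/OO.]: (1,1)[XXO/XOX/OO.]+1* (2,2)[XXO/X.X/OOO]+1
p4 X@[XXO/XOX/OO.] terminal -1; root [XX./..X/OO.] d7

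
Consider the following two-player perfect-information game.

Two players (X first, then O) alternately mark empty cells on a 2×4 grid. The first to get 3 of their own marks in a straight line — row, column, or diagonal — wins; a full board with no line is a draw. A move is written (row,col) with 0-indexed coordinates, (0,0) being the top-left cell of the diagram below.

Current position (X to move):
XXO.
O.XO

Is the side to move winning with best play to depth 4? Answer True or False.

X winning at [XXO./O.XO]: False

ply 1, X at XXO./O.XO | (0,3)=+0→XXOX/O.XO*; (1,1)=+0→XXO./OXXO
ply 2, O at XXOX/O.XO | (1,1)=+0→XXOX/OOXO*
ply 3: XXOX/OOXO is terminal +0 (X); from XXO./O.XO depth 4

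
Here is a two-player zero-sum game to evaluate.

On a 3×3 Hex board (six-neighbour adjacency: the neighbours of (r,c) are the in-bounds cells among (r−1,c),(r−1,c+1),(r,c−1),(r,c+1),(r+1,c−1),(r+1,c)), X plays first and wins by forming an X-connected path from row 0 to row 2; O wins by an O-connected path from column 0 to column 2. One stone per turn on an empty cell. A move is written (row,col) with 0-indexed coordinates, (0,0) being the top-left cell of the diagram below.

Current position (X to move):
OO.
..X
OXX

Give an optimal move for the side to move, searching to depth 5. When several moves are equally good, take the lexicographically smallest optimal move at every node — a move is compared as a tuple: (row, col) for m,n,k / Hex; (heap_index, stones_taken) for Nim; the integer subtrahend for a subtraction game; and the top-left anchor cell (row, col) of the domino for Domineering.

[OO./..X/OXX] X move#1: (0,2):+1/OOX/..X/OXX*, (1,0):-1/OO./X.X/OXX, (1,1):-1/OO./.XX/OXX
[OOX/..X/OXX] end (terminal -1, O#2); searched OO./..X/OXX to 5

X's best at [OO./..X/OXX]: (0,2)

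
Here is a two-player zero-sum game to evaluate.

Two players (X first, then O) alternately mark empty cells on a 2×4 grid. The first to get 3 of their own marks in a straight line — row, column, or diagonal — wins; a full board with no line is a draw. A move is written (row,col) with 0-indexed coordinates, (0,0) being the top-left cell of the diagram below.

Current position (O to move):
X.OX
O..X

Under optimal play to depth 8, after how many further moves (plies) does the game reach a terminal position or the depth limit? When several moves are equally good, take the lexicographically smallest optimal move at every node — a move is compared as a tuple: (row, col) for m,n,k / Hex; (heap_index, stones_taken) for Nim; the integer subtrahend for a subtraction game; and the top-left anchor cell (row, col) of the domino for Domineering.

ply 1, O at X.OX/O..X | (0,1)=+0→XOOX/O..X*; (1,1)=+0→X.OX/OO.X; (1,2)=+0→X.OX/O.OX
ply 2, X at XOOX/O..X | (1,1)=+0→XOOX/OX.X*; (1,2)=+0→XOOX/O.XX
ply 3, O at XOOX/OX.X | (1,2)=+0→XOOX/OXOX*
ply 4: XOOX/OXOX is terminal +0 (X); from X.OX/O..X depth 8

PV length from [X.OX/O..X]: 3 plies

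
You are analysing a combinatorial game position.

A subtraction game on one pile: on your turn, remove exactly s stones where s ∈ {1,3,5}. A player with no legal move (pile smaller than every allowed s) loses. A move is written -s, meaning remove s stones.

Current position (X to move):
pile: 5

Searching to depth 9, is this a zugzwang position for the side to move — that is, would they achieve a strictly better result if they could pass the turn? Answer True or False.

ply 1, X at 5 | -1=+1→4*; -3=+1→2; -5=+1→0
ply 2, O at 4 | -1=-1→3*; -3=-1→1
ply 3, X at 3 | -1=+1→2*; -3=+1→0
ply 4, O at 2 | -1=-1→1*
ply 5, X at 1 | -1=+1→0*
ply 6: 0 is terminal -1 (O); from 5 depth 9
suppose X passes — search the same position with O to move:
pass> ply 1, O at 5 | -1=+1→4*; -3=+1→2; -5=+1→0
pass> ply 2, X at 4 | -1=-1→3*; -3=-1→1
pass> ply 3, O at 3 | -1=+1→2*; -3=+1→0
pass> ply 4, X at 2 | -1=-1→1*
pass> ply 5, O at 1 | -1=+1→0*
pass> ply 6: 0 is terminal -1 (X); from 5 depth 9
for X: play +1, pass -1

zugzwang(5, X) = False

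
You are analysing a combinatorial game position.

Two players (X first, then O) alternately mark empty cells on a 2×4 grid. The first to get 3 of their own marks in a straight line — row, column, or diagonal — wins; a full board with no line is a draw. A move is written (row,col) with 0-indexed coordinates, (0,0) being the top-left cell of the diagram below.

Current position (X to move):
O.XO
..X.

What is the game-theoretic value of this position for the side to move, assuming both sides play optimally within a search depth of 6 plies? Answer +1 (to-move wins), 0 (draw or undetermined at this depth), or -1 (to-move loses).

value(O.XO/..X., X) = +1

ply 1, X at O.XO/..X. | (0,1)=+0→OXXO/..X.; (1,0)=+0→O.XO/X.X.; (1,1)=+1→O.XO/.XX.*; (1,3)=+0→O.XO/..XX
ply 2, O at O.XO/.XX. | (0,1)=-1→OOXO/.XX.*; (1,0)=-1→O.XO/OXX.; (1,3)=-1→O.XO/.XXO
ply 3, X at OOXO/.XX. | (1,0)=+1→OOXO/XXX.*; (1,3)=+1→OOXO/.XXX
ply 4: OOXO/XXX. is terminal -1 (O); from O.XO/..X. depth 6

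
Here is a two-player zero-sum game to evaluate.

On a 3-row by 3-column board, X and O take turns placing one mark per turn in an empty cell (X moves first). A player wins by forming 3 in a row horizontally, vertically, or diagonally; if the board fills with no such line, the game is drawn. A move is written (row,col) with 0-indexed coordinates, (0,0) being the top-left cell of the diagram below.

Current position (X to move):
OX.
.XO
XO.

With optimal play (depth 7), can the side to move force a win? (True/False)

[OX./.XO/XO.] X move#1: (0,2):+1/OXX/.XO/XO.*, (1,0):+0/OX./XXO/XO., (2,2):+0/OX./.XO/XOX
[OXX/.XO/XO.] end (terminal -1, O#2); searched OX./.XO/XO. to 7

X winning at [OX./.XO/XO.]: True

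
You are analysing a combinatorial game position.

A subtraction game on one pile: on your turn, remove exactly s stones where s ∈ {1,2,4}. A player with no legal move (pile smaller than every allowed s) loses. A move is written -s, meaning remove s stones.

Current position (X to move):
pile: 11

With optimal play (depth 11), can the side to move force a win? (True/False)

p1 X@[11]: -1[10]-1 -2[9]+1* -4[7]-1
p2 O@[9]: -1[8]-1* -2[7]-1 -4[5]-1
p3 X@[8]: -1[7]-1 -2[6]+1* -4[4]-1
p4 O@[6]: -1[5]-1* -2[4]-1 -4[2]-1
p5 X@[5]: -1[4]-1 -2[3]+1* -4[1]-1
p6 O@[3]: -1[2]-1* -2[1]-1
p7 X@[2]: -1[1]-1 -2[0]+1*
p8 O@[0] terminal -1; root [11] d11

X winning at [11]: True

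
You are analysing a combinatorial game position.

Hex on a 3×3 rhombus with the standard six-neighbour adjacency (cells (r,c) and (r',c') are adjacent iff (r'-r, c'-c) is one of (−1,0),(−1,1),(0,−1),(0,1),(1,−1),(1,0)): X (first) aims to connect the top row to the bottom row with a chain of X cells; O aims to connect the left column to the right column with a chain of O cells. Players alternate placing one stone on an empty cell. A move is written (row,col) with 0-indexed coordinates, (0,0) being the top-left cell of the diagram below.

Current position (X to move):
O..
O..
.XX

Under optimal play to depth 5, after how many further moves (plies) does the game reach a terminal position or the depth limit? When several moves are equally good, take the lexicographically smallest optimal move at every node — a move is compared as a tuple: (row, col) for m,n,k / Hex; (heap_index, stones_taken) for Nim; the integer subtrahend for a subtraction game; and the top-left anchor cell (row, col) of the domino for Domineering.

[O../O../.XX] X move#1: (0,1):-1/OX./O../.XX, (0,2):+1/O.X/O../.XX*, (1,1):+1/O../OX./.XX, (1,2):-1/O../O.X/.XX, (2,0):-1/O../O../XXX
[O.X/O../.XX] O move#2: (0,1):-1/OOX/O../.XX*, (1,1):-1/O.X/OO./.XX, (1,2):-1/O.X/O.O/.XX, (2,0):-1/O.X/O../OXX
[OOX/O../.XX] X move#3: (1,1):+1/OOX/OX./.XX*, (1,2):+1/OOX/O.X/.XX, (2,0):+1/OOX/O../XXX
[OOX/OX./.XX] end (terminal -1, O#4); searched O../O../.XX to 5

PV length from [O../O../.XX]: 3 plies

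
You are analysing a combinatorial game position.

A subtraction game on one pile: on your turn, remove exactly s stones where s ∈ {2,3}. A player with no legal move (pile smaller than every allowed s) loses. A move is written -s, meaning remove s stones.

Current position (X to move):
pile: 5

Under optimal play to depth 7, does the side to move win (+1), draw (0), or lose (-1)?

value(5, X) = -1

p1 X@[5]: -2[3]-1* -3[2]-1
p2 O@[3]: -2[1]+1* -3[0]+1
p3 X@[1] terminal -1; root [5] d7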